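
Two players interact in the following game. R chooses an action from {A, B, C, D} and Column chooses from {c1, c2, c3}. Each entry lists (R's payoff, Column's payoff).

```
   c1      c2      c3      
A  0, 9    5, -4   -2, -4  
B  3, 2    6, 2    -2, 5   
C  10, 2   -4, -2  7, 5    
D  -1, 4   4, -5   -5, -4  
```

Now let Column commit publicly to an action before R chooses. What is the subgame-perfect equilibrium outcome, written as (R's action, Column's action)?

Work backward from R's decision.
- c1 → R plays C (best of 0, 3, 10, -1); Column gets 2.
- c2 → R plays B (best of 5, 6, -4, 4); Column gets 2.
- c3 → R plays C (best of -2, -2, 7, -5); Column gets 5.
Column's induced payoffs are 2, 2, 5, so Column commits to c3. Subgame-perfect outcome: (C, c3) with payoffs (7, 5).

(C, c3)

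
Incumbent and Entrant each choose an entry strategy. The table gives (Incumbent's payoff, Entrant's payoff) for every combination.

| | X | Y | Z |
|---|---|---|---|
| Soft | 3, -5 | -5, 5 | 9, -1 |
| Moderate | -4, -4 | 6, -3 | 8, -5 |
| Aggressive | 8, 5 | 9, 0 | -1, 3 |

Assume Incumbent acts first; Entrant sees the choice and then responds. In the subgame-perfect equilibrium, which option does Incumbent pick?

Backward induction with Incumbent moving first.
- Soft: BR = Y, leader payoff -5.
- Moderate: BR = Y, leader payoff 6.
- Aggressive: BR = X, leader payoff 8.
Among -5, 6, 8, the best is 8 at Aggressive. Subgame-perfect outcome: (Aggressive, X) with payoffs (8, 5).

Aggressive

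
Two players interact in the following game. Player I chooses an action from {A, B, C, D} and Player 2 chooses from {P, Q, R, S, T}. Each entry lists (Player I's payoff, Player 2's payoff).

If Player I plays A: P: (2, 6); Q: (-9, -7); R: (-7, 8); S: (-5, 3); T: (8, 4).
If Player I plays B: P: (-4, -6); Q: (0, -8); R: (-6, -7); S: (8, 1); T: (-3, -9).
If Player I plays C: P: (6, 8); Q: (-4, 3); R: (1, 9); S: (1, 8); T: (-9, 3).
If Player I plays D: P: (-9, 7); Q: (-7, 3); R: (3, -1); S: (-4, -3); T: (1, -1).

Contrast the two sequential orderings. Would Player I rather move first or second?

first

If Player I leads: Player 2's best replies are A→R, B→S, C→R, D→P; Player I's induced payoffs -7, 8, 1, -9; outcome (B, S), payoffs (8, 1).
If Player 2 leads: Player I's best replies are P→C, Q→B, R→D, S→B, T→A; Player 2's induced payoffs 8, -8, -1, 1, 4; outcome (C, P), payoffs (6, 8).
Player I gets 8 moving first and 6 moving second, so Player I prefers to move first.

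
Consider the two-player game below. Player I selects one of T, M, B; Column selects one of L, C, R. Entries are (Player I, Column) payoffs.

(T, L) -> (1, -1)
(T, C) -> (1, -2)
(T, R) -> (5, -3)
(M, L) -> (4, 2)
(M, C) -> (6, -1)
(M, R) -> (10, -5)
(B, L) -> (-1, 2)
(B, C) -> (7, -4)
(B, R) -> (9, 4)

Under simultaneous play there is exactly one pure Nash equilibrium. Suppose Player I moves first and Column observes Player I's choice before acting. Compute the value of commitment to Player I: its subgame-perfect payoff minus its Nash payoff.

5

Solve by backward induction (Player I leads).
- T → Column plays L (best of -1, -2, -3); Player I gets 1.
- M → Column plays L (best of 2, -1, -5); Player I gets 4.
- B → Column plays R (best of 2, -4, 4); Player I gets 9.
Maximizing over 1, 4, 9, Player I chooses B. Subgame-perfect outcome: (B, R) with payoffs (9, 4).
Now find the simultaneous Nash equilibrium.
Player I's best replies: L→M; C→B; R→M.
Column's best replies: T→L; M→L; B→R.
Only (M, L) has each player best-responding; Nash payoffs (4, 2).
Player I's commitment gain: 9 − 4 = 5.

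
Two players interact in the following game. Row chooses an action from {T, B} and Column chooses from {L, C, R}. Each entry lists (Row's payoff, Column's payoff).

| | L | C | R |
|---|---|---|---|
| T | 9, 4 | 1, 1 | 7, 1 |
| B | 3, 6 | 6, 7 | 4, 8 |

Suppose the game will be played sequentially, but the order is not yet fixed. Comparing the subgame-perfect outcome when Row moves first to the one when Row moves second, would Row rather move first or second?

If Row leads: Column's best replies are T→L, B→R; Row's induced payoffs 9, 4; outcome (T, L), payoffs (9, 4).
If Column leads: Row's best replies are L→T, C→B, R→T; Column's induced payoffs 4, 7, 1; outcome (B, C), payoffs (6, 7).
Row gets 9 moving first and 6 moving second, so Row prefers to move first.

first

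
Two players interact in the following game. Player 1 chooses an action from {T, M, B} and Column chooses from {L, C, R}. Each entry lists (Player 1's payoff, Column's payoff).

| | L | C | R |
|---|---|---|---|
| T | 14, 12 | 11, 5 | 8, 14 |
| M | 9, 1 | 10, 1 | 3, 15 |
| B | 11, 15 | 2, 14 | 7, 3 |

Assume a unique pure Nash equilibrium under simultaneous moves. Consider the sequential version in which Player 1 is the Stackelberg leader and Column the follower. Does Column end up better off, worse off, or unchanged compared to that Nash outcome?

better off

Solve by backward induction (Player 1 leads).
- T → Column plays R (best of 12, 5, 14); Player 1 gets 8.
- M → Column plays R (best of 1, 1, 15); Player 1 gets 3.
- B → Column plays L (best of 15, 14, 3); Player 1 gets 11.
Player 1's induced payoffs are 8, 3, 11, so Player 1 commits to B. Subgame-perfect outcome: (B, L) with payoffs (11, 15).
For the simultaneous game, intersect best replies.
Player 1's best replies: L→T; C→T; R→T.
Column's best replies: T→R; M→R; B→L.
Only (T, R) has each player best-responding; Nash payoffs (8, 14).
Column earns 15 sequentially versus 14 at the Nash outcome: better off.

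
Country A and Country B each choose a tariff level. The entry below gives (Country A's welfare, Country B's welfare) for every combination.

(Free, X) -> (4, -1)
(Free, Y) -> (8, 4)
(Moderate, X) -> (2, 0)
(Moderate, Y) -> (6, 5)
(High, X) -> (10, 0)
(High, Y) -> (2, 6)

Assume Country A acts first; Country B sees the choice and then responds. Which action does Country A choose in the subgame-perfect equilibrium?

Free

Work backward from Country B's decision.
- Free → Country B plays Y (best of -1, 4); Country A gets 8.
- Moderate → Country B plays Y (best of 0, 5); Country A gets 6.
- High → Country B plays Y (best of 0, 6); Country A gets 2.
Country A's induced payoffs are 8, 6, 2, so Country A commits to Free. Subgame-perfect outcome: (Free, Y) with payoffs (8, 4).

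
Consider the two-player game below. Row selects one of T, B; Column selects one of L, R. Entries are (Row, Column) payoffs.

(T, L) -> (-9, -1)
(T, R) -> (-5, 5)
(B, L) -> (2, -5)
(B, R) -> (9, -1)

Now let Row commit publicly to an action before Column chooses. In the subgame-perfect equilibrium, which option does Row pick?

Backward induction with Row moving first.
- T: Column compares -1, 5 and picks R; Row would get -5.
- B: Column compares -5, -1 and picks R; Row would get 9.
Row's induced payoffs are -5, 9, so Row commits to B. Subgame-perfect outcome: (B, R) with payoffs (9, -1).

B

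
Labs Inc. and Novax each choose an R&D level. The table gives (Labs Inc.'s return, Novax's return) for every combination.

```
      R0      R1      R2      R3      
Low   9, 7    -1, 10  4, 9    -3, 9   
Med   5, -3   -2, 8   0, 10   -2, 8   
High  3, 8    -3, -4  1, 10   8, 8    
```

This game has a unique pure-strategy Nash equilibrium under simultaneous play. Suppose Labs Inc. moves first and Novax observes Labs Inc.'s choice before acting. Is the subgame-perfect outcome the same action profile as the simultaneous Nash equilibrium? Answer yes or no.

no

Novax best-responds to each possible Labs Inc. move:
- Low → Novax plays R1 (best of 7, 10, 9, 9); Labs Inc. gets -1.
- Med → Novax plays R2 (best of -3, 8, 10, 8); Labs Inc. gets 0.
- High → Novax plays R2 (best of 8, -4, 10, 8); Labs Inc. gets 1.
Maximizing over -1, 0, 1, Labs Inc. chooses High. Subgame-perfect outcome: (High, R2) with payoffs (1, 10).
Under simultaneous play:
Labs Inc.'s best replies: R0→Low; R1→Low; R2→Low; R3→High.
Novax's best replies: Low→R1; Med→R2; High→R2.
The unique mutual best reply is (Low, R1), giving (-1, 10).
Sequential outcome (High, R2) differs from the Nash profile (Low, R1).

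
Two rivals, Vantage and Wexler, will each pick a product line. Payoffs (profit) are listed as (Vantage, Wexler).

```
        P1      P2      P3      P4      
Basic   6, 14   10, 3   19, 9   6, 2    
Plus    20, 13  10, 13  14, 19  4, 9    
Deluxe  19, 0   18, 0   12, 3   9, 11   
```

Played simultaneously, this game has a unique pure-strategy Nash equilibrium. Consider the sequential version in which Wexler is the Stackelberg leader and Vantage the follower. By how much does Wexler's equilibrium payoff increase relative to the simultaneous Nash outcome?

2

Backward induction with Wexler moving first.
- P1 → Vantage plays Plus (best of 6, 20, 19); Wexler gets 13.
- P2 → Vantage plays Deluxe (best of 10, 10, 18); Wexler gets 0.
- P3 → Vantage plays Basic (best of 19, 14, 12); Wexler gets 9.
- P4 → Vantage plays Deluxe (best of 6, 4, 9); Wexler gets 11.
Wexler's induced payoffs are 13, 0, 9, 11, so Wexler commits to P1. Subgame-perfect outcome: (Plus, P1) with payoffs (20, 13).
Under simultaneous play:
Vantage's best replies: P1→Plus; P2→Deluxe; P3→Basic; P4→Deluxe.
Wexler's best replies: Basic→P1; Plus→P3; Deluxe→P4.
The unique mutual best reply is (Deluxe, P4), giving (9, 11).
Wexler's commitment gain: 13 − 11 = 2.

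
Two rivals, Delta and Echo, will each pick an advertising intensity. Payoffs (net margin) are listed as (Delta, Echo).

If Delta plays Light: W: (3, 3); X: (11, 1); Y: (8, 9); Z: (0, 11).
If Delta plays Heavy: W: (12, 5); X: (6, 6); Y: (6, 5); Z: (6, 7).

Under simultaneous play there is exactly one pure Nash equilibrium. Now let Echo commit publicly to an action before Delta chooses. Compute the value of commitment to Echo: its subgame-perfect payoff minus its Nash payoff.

2

Solve by backward induction (Echo leads).
- W: Delta compares 3, 12 and picks Heavy; Echo would get 5.
- X: Delta compares 11, 6 and picks Light; Echo would get 1.
- Y: Delta compares 8, 6 and picks Light; Echo would get 9.
- Z: Delta compares 0, 6 and picks Heavy; Echo would get 7.
Echo's induced payoffs are 5, 1, 9, 7, so Echo commits to Y. Subgame-perfect outcome: (Light, Y) with payoffs (8, 9).
Now find the simultaneous Nash equilibrium.
Delta's best replies: W→Heavy; X→Light; Y→Light; Z→Heavy.
Echo's best replies: Light→Z; Heavy→Z.
Only (Heavy, Z) has each player best-responding; Nash payoffs (6, 7).
Echo's commitment gain: 9 − 7 = 2.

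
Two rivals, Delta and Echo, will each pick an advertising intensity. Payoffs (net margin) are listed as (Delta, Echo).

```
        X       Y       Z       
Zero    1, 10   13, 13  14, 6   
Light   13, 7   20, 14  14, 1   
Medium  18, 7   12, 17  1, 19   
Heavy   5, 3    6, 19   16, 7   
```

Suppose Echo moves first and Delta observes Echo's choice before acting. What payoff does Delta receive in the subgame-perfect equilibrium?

20

Delta best-responds to each possible Echo move:
- X → Delta plays Medium (best of 1, 13, 18, 5); Echo gets 7.
- Y → Delta plays Light (best of 13, 20, 12, 6); Echo gets 14.
- Z → Delta plays Heavy (best of 14, 14, 1, 16); Echo gets 7.
Echo's induced payoffs are 7, 14, 7, so Echo commits to Y. Subgame-perfect outcome: (Light, Y) with payoffs (20, 14).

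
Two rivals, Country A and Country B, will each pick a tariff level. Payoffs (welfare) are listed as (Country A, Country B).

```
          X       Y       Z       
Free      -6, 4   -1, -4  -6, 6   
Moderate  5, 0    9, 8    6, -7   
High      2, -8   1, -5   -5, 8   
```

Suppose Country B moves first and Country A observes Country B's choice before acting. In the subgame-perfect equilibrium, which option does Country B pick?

Y

Work backward from Country A's decision.
- X → Country A plays Moderate (best of -6, 5, 2); Country B gets 0.
- Y → Country A plays Moderate (best of -1, 9, 1); Country B gets 8.
- Z → Country A plays Moderate (best of -6, 6, -5); Country B gets -7.
Among 0, 8, -7, the best is 8 at Y. Subgame-perfect outcome: (Moderate, Y) with payoffs (9, 8).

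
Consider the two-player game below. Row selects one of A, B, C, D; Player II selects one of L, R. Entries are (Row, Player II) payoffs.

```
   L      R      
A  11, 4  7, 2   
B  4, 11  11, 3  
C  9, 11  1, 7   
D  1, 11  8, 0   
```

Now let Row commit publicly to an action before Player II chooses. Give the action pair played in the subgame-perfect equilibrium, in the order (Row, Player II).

Solve by backward induction (Row leads).
- A → Player II plays L (best of 4, 2); Row gets 11.
- B → Player II plays L (best of 11, 3); Row gets 4.
- C → Player II plays L (best of 11, 7); Row gets 9.
- D → Player II plays L (best of 11, 0); Row gets 1.
Row's induced payoffs are 11, 4, 9, 1, so Row commits to A. Subgame-perfect outcome: (A, L) with payoffs (11, 4).

(A, L)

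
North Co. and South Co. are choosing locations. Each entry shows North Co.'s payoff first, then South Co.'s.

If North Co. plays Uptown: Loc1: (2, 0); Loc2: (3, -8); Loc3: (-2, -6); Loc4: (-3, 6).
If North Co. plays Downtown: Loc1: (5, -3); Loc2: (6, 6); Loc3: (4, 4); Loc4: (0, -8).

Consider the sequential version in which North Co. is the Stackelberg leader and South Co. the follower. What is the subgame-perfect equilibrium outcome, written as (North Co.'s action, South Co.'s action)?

Work backward from South Co.'s decision.
- Uptown: South Co. compares 0, -8, -6, 6 and picks Loc4; North Co. would get -3.
- Downtown: South Co. compares -3, 6, 4, -8 and picks Loc2; North Co. would get 6.
Among -3, 6, the best is 6 at Downtown. Subgame-perfect outcome: (Downtown, Loc2) with payoffs (6, 6).

(Downtown, Loc2)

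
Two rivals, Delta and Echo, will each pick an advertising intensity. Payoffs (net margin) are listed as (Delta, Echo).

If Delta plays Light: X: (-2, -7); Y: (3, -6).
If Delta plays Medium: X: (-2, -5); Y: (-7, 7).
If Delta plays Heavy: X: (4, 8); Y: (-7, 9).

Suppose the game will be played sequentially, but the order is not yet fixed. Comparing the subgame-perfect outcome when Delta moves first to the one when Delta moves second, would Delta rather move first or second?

second

If Delta leads: Echo's best replies are Light→Y, Medium→Y, Heavy→Y; Delta's induced payoffs 3, -7, -7; outcome (Light, Y), payoffs (3, -6).
If Echo leads: Delta's best replies are X→Heavy, Y→Light; Echo's induced payoffs 8, -6; outcome (Heavy, X), payoffs (4, 8).
Delta gets 3 moving first and 4 moving second, so Delta prefers to move second.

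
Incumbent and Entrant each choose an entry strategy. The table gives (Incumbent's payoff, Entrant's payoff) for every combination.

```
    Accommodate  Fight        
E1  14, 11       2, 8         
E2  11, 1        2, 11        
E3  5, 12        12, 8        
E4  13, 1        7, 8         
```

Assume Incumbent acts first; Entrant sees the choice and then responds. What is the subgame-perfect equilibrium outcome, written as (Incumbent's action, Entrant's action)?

(E1, Accommodate)

Entrant best-responds to each possible Incumbent move:
- E1: BR = Accommodate, leader payoff 14.
- E2: BR = Fight, leader payoff 2.
- E3: BR = Accommodate, leader payoff 5.
- E4: BR = Fight, leader payoff 7.
Among 14, 2, 5, 7, the best is 14 at E1. Subgame-perfect outcome: (E1, Accommodate) with payoffs (14, 11).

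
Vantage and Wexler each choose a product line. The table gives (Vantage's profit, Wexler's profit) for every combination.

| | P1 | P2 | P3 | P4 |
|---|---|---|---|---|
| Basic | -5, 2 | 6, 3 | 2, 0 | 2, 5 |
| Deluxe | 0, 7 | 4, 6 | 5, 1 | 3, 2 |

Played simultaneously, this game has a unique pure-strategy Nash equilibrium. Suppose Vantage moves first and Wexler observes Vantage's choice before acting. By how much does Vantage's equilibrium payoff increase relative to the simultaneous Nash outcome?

2

Wexler best-responds to each possible Vantage move:
- Basic → Wexler plays P4 (best of 2, 3, 0, 5); Vantage gets 2.
- Deluxe → Wexler plays P1 (best of 7, 6, 1, 2); Vantage gets 0.
Among 2, 0, the best is 2 at Basic. Subgame-perfect outcome: (Basic, P4) with payoffs (2, 5).
Under simultaneous play:
Vantage's best replies: P1→Deluxe; P2→Basic; P3→Deluxe; P4→Deluxe.
Wexler's best replies: Basic→P4; Deluxe→P1.
The unique mutual best reply is (Deluxe, P1), giving (0, 7).
Vantage's commitment gain: 2 − 0 = 2.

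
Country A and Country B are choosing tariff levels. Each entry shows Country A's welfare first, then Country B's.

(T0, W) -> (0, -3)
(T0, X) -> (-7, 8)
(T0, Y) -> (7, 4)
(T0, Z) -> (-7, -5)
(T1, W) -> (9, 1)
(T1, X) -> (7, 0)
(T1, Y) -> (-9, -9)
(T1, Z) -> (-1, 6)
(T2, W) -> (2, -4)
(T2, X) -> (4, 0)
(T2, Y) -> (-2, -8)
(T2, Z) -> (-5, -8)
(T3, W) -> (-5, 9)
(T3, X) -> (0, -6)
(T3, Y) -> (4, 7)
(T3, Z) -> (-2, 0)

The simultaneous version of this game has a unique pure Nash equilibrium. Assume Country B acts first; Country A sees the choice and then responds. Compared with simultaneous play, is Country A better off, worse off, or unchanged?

unchanged

Backward induction with Country B moving first.
- W: BR = T1, leader payoff 1.
- X: BR = T1, leader payoff 0.
- Y: BR = T0, leader payoff 4.
- Z: BR = T1, leader payoff 6.
Maximizing over 1, 0, 4, 6, Country B chooses Z. Subgame-perfect outcome: (T1, Z) with payoffs (-1, 6).
For the simultaneous game, intersect best replies.
Country A's best replies: W→T1; X→T1; Y→T0; Z→T1.
Country B's best replies: T0→X; T1→Z; T2→X; T3→W.
Only (T1, Z) has each player best-responding; Nash payoffs (-1, 6).
Country A earns -1 sequentially versus -1 at the Nash outcome: unchanged.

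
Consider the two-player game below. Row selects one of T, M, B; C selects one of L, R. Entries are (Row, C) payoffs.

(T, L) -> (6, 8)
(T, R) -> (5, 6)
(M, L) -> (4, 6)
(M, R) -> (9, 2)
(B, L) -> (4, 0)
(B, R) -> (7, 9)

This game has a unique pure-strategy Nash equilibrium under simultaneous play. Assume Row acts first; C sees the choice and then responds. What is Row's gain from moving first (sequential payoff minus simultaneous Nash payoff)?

Solve by backward induction (Row leads).
- T → C plays L (best of 8, 6); Row gets 6.
- M → C plays L (best of 6, 2); Row gets 4.
- B → C plays R (best of 0, 9); Row gets 7.
Among 6, 4, 7, the best is 7 at B. Subgame-perfect outcome: (B, R) with payoffs (7, 9).
Now find the simultaneous Nash equilibrium.
Row's best replies: L→T; R→M.
C's best replies: T→L; M→L; B→R.
Only (T, L) has each player best-responding; Nash payoffs (6, 8).
Row's commitment gain: 7 − 6 = 1.

1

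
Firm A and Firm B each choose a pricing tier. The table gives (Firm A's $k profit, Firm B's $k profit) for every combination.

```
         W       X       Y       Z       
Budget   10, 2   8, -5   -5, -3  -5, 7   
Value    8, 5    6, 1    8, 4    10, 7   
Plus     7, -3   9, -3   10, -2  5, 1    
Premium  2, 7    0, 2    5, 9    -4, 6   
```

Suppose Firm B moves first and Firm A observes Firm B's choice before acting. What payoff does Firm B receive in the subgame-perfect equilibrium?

Backward induction with Firm B moving first.
- W → Firm A plays Budget (best of 10, 8, 7, 2); Firm B gets 2.
- X → Firm A plays Plus (best of 8, 6, 9, 0); Firm B gets -3.
- Y → Firm A plays Plus (best of -5, 8, 10, 5); Firm B gets -2.
- Z → Firm A plays Value (best of -5, 10, 5, -4); Firm B gets 7.
Among 2, -3, -2, 7, the best is 7 at Z. Subgame-perfect outcome: (Value, Z) with payoffs (10, 7).

7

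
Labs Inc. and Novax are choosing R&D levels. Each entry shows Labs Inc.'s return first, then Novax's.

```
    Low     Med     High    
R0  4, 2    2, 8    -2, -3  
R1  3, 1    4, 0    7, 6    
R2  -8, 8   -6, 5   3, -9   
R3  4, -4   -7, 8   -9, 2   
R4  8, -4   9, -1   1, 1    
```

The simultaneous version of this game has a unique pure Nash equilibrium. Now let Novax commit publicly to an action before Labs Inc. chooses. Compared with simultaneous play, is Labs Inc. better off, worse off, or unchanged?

unchanged

Backward induction with Novax moving first.
- Low → Labs Inc. plays R4 (best of 4, 3, -8, 4, 8); Novax gets -4.
- Med → Labs Inc. plays R4 (best of 2, 4, -6, -7, 9); Novax gets -1.
- High → Labs Inc. plays R1 (best of -2, 7, 3, -9, 1); Novax gets 6.
Among -4, -1, 6, the best is 6 at High. Subgame-perfect outcome: (R1, High) with payoffs (7, 6).
For the simultaneous game, intersect best replies.
Labs Inc.'s best replies: Low→R4; Med→R4; High→R1.
Novax's best replies: R0→Med; R1→High; R2→Low; R3→Med; R4→High.
The unique mutual best reply is (R1, High), giving (7, 6).
Labs Inc. earns 7 sequentially versus 7 at the Nash outcome: unchanged.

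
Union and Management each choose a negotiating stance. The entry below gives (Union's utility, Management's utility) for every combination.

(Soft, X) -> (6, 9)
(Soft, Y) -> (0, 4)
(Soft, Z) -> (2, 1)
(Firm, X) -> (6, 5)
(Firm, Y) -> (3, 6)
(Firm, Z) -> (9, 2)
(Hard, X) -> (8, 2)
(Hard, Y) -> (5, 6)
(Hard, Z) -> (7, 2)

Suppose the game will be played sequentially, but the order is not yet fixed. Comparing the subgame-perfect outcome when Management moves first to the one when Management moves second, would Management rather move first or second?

If Union leads: Management's best replies are Soft→X, Firm→Y, Hard→Y; Union's induced payoffs 6, 3, 5; outcome (Soft, X), payoffs (6, 9).
If Management leads: Union's best replies are X→Hard, Y→Hard, Z→Firm; Management's induced payoffs 2, 6, 2; outcome (Hard, Y), payoffs (5, 6).
Management gets 6 moving first and 9 moving second, so Management prefers to move second.

second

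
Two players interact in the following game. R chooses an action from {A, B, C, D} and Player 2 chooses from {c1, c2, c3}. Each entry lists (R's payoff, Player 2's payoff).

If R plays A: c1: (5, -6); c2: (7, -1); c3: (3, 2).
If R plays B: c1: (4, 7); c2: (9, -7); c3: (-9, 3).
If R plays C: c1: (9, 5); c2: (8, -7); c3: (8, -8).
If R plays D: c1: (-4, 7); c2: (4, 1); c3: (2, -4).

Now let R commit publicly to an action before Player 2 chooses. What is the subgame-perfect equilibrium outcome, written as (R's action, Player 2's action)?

(C, c1)

Work backward from Player 2's decision.
- A → Player 2 plays c3 (best of -6, -1, 2); R gets 3.
- B → Player 2 plays c1 (best of 7, -7, 3); R gets 4.
- C → Player 2 plays c1 (best of 5, -7, -8); R gets 9.
- D → Player 2 plays c1 (best of 7, 1, -4); R gets -4.
Among 3, 4, 9, -4, the best is 9 at C. Subgame-perfect outcome: (C, c1) with payoffs (9, 5).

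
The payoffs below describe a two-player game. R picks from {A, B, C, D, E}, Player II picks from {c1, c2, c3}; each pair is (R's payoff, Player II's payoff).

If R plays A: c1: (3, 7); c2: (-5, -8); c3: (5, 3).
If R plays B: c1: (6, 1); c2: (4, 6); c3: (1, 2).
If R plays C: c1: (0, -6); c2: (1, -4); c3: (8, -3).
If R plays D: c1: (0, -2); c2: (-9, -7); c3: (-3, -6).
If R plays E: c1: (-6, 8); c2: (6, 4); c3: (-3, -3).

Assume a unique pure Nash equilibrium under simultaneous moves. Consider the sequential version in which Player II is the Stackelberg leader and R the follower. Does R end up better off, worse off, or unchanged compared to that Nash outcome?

Work backward from R's decision.
- c1: BR = B, leader payoff 1.
- c2: BR = E, leader payoff 4.
- c3: BR = C, leader payoff -3.
Maximizing over 1, 4, -3, Player II chooses c2. Subgame-perfect outcome: (E, c2) with payoffs (6, 4).
For the simultaneous game, intersect best replies.
R's best replies: c1→B; c2→E; c3→C.
Player II's best replies: A→c1; B→c2; C→c3; D→c1; E→c1.
The unique mutual best reply is (C, c3), giving (8, -3).
R earns 6 sequentially versus 8 at the Nash outcome: worse off.

worse off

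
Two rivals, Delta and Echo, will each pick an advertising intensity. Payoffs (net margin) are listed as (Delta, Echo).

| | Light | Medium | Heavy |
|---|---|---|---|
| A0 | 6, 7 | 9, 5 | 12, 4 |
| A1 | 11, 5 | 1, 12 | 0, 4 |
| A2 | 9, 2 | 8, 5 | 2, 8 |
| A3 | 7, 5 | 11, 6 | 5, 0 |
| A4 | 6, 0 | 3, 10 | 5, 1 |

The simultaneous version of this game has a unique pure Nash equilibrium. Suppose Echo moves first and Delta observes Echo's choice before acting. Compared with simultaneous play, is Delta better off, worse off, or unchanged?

unchanged

Work backward from Delta's decision.
- Light: BR = A1, leader payoff 5.
- Medium: BR = A3, leader payoff 6.
- Heavy: BR = A0, leader payoff 4.
Echo's induced payoffs are 5, 6, 4, so Echo commits to Medium. Subgame-perfect outcome: (A3, Medium) with payoffs (11, 6).
For the simultaneous game, intersect best replies.
Delta's best replies: Light→A1; Medium→A3; Heavy→A0.
Echo's best replies: A0→Light; A1→Medium; A2→Heavy; A3→Medium; A4→Medium.
Only (A3, Medium) has each player best-responding; Nash payoffs (11, 6).
Delta earns 11 sequentially versus 11 at the Nash outcome: unchanged.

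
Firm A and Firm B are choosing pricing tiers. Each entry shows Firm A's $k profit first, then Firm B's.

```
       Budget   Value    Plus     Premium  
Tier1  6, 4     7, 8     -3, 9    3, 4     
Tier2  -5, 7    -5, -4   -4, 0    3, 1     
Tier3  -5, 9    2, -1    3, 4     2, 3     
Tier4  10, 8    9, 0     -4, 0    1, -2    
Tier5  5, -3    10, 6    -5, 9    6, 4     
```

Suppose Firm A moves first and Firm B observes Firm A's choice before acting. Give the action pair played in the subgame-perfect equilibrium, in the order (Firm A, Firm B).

(Tier4, Budget)

Backward induction with Firm A moving first.
- Tier1 → Firm B plays Plus (best of 4, 8, 9, 4); Firm A gets -3.
- Tier2 → Firm B plays Budget (best of 7, -4, 0, 1); Firm A gets -5.
- Tier3 → Firm B plays Budget (best of 9, -1, 4, 3); Firm A gets -5.
- Tier4 → Firm B plays Budget (best of 8, 0, 0, -2); Firm A gets 10.
- Tier5 → Firm B plays Plus (best of -3, 6, 9, 4); Firm A gets -5.
Firm A's induced payoffs are -3, -5, -5, 10, -5, so Firm A commits to Tier4. Subgame-perfect outcome: (Tier4, Budget) with payoffs (10, 8).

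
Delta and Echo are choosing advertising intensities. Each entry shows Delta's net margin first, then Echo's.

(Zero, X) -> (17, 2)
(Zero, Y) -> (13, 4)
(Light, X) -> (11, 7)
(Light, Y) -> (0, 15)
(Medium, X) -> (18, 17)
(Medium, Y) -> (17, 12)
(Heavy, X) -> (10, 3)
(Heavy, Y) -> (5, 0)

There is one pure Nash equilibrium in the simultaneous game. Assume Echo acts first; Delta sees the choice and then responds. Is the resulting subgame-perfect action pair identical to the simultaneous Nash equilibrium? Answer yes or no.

yes

Work backward from Delta's decision.
- X → Delta plays Medium (best of 17, 11, 18, 10); Echo gets 17.
- Y → Delta plays Medium (best of 13, 0, 17, 5); Echo gets 12.
Among 17, 12, the best is 17 at X. Subgame-perfect outcome: (Medium, X) with payoffs (18, 17).
Under simultaneous play:
Delta's best replies: X→Medium; Y→Medium.
Echo's best replies: Zero→Y; Light→Y; Medium→X; Heavy→X.
The unique mutual best reply is (Medium, X), giving (18, 17).
Sequential outcome (Medium, X) coincides with the Nash profile (Medium, X).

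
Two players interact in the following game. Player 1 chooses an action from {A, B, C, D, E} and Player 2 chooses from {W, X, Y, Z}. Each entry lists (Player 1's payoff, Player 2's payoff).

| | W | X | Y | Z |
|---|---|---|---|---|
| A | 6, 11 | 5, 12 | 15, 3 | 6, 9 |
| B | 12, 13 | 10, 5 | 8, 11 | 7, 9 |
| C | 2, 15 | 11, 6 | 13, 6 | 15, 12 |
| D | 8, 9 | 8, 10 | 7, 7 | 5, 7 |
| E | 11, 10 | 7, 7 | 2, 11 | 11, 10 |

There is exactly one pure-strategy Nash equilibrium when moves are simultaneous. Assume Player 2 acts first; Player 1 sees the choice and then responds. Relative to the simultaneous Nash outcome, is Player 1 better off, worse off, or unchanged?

unchanged

Player 1 best-responds to each possible Player 2 move:
- W: Player 1 compares 6, 12, 2, 8, 11 and picks B; Player 2 would get 13.
- X: Player 1 compares 5, 10, 11, 8, 7 and picks C; Player 2 would get 6.
- Y: Player 1 compares 15, 8, 13, 7, 2 and picks A; Player 2 would get 3.
- Z: Player 1 compares 6, 7, 15, 5, 11 and picks C; Player 2 would get 12.
Maximizing over 13, 6, 3, 12, Player 2 chooses W. Subgame-perfect outcome: (B, W) with payoffs (12, 13).
For the simultaneous game, intersect best replies.
Player 1's best replies: W→B; X→C; Y→A; Z→C.
Player 2's best replies: A→X; B→W; C→W; D→X; E→Y.
The unique mutual best reply is (B, W), giving (12, 13).
Player 1 earns 12 sequentially versus 12 at the Nash outcome: unchanged.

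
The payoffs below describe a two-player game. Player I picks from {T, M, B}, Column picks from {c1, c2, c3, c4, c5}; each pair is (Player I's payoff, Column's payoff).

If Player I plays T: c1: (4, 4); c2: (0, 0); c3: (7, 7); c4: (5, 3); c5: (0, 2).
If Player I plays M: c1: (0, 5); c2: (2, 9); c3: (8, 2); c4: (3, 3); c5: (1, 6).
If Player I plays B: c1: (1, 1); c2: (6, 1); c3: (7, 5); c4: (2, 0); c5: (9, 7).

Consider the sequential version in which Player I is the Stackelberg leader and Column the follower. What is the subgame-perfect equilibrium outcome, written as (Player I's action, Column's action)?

(B, c5)

Work backward from Column's decision.
- T → Column plays c3 (best of 4, 0, 7, 3, 2); Player I gets 7.
- M → Column plays c2 (best of 5, 9, 2, 3, 6); Player I gets 2.
- B → Column plays c5 (best of 1, 1, 5, 0, 7); Player I gets 9.
Maximizing over 7, 2, 9, Player I chooses B. Subgame-perfect outcome: (B, c5) with payoffs (9, 7).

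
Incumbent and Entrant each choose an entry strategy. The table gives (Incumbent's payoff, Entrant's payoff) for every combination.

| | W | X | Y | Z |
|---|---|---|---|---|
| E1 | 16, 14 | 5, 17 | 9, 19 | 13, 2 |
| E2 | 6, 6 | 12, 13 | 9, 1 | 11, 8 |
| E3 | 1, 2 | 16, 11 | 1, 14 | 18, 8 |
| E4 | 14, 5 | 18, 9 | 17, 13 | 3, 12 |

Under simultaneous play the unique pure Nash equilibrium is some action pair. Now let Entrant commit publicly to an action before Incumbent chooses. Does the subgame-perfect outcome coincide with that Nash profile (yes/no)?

Backward induction with Entrant moving first.
- W → Incumbent plays E1 (best of 16, 6, 1, 14); Entrant gets 14.
- X → Incumbent plays E4 (best of 5, 12, 16, 18); Entrant gets 9.
- Y → Incumbent plays E4 (best of 9, 9, 1, 17); Entrant gets 13.
- Z → Incumbent plays E3 (best of 13, 11, 18, 3); Entrant gets 8.
Maximizing over 14, 9, 13, 8, Entrant chooses W. Subgame-perfect outcome: (E1, W) with payoffs (16, 14).
Under simultaneous play:
Incumbent's best replies: W→E1; X→E4; Y→E4; Z→E3.
Entrant's best replies: E1→Y; E2→X; E3→Y; E4→Y.
The unique mutual best reply is (E4, Y), giving (17, 13).
Sequential outcome (E1, W) differs from the Nash profile (E4, Y).

no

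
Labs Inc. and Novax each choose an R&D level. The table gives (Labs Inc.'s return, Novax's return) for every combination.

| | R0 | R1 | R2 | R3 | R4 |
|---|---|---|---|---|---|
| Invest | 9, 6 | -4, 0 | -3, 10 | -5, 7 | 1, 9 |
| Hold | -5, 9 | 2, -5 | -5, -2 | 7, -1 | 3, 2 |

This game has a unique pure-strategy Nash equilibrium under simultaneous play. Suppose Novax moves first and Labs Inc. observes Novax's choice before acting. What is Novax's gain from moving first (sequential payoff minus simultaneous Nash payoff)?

0

Work backward from Labs Inc.'s decision.
- R0: Labs Inc. compares 9, -5 and picks Invest; Novax would get 6.
- R1: Labs Inc. compares -4, 2 and picks Hold; Novax would get -5.
- R2: Labs Inc. compares -3, -5 and picks Invest; Novax would get 10.
- R3: Labs Inc. compares -5, 7 and picks Hold; Novax would get -1.
- R4: Labs Inc. compares 1, 3 and picks Hold; Novax would get 2.
Maximizing over 6, -5, 10, -1, 2, Novax chooses R2. Subgame-perfect outcome: (Invest, R2) with payoffs (-3, 10).
Under simultaneous play:
Labs Inc.'s best replies: R0→Invest; R1→Hold; R2→Invest; R3→Hold; R4→Hold.
Novax's best replies: Invest→R2; Hold→R0.
The unique mutual best reply is (Invest, R2), giving (-3, 10).
Novax's commitment gain: 10 − 10 = 0.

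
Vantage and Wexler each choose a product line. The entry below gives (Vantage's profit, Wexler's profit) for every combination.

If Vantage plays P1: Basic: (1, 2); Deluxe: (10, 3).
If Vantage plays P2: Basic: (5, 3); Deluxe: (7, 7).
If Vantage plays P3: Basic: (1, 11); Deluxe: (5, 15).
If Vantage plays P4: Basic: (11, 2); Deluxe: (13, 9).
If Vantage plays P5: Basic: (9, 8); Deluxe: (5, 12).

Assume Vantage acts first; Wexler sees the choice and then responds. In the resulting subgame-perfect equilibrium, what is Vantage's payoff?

13

Work backward from Wexler's decision.
- P1 → Wexler plays Deluxe (best of 2, 3); Vantage gets 10.
- P2 → Wexler plays Deluxe (best of 3, 7); Vantage gets 7.
- P3 → Wexler plays Deluxe (best of 11, 15); Vantage gets 5.
- P4 → Wexler plays Deluxe (best of 2, 9); Vantage gets 13.
- P5 → Wexler plays Deluxe (best of 8, 12); Vantage gets 5.
Vantage's induced payoffs are 10, 7, 5, 13, 5, so Vantage commits to P4. Subgame-perfect outcome: (P4, Deluxe) with payoffs (13, 9).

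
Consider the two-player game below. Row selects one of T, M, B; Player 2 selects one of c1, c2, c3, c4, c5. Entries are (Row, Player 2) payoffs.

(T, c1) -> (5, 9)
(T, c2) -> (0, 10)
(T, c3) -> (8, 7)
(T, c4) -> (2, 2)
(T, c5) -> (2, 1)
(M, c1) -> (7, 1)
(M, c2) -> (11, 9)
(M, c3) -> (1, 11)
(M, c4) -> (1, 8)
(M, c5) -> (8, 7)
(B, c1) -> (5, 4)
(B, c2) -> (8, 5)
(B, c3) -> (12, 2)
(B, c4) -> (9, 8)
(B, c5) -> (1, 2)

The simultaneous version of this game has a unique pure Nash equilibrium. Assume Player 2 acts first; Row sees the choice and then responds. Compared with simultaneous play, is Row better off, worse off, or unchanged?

better off

Row best-responds to each possible Player 2 move:
- c1: Row compares 5, 7, 5 and picks M; Player 2 would get 1.
- c2: Row compares 0, 11, 8 and picks M; Player 2 would get 9.
- c3: Row compares 8, 1, 12 and picks B; Player 2 would get 2.
- c4: Row compares 2, 1, 9 and picks B; Player 2 would get 8.
- c5: Row compares 2, 8, 1 and picks M; Player 2 would get 7.
Among 1, 9, 2, 8, 7, the best is 9 at c2. Subgame-perfect outcome: (M, c2) with payoffs (11, 9).
Now find the simultaneous Nash equilibrium.
Row's best replies: c1→M; c2→M; c3→B; c4→B; c5→M.
Player 2's best replies: T→c2; M→c3; B→c4.
The unique mutual best reply is (B, c4), giving (9, 8).
Row earns 11 sequentially versus 9 at the Nash outcome: better off.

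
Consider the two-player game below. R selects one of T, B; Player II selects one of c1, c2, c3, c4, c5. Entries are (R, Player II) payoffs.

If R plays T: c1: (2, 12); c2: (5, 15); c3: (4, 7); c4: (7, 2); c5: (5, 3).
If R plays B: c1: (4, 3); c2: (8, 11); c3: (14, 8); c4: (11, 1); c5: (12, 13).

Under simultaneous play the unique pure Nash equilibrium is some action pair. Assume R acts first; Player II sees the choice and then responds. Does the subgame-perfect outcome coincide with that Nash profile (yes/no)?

Solve by backward induction (R leads).
- T: BR = c2, leader payoff 5.
- B: BR = c5, leader payoff 12.
Among 5, 12, the best is 12 at B. Subgame-perfect outcome: (B, c5) with payoffs (12, 13).
Under simultaneous play:
R's best replies: c1→B; c2→B; c3→B; c4→B; c5→B.
Player II's best replies: T→c2; B→c5.
The unique mutual best reply is (B, c5), giving (12, 13).
Sequential outcome (B, c5) coincides with the Nash profile (B, c5).

yes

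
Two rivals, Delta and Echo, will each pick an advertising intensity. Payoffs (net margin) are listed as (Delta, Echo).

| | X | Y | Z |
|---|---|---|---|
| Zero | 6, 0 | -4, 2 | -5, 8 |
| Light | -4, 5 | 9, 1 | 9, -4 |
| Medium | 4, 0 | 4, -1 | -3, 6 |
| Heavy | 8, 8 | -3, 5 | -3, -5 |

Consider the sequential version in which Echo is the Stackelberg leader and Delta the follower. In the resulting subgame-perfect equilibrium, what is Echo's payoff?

Work backward from Delta's decision.
- X: BR = Heavy, leader payoff 8.
- Y: BR = Light, leader payoff 1.
- Z: BR = Light, leader payoff -4.
Echo's induced payoffs are 8, 1, -4, so Echo commits to X. Subgame-perfect outcome: (Heavy, X) with payoffs (8, 8).

8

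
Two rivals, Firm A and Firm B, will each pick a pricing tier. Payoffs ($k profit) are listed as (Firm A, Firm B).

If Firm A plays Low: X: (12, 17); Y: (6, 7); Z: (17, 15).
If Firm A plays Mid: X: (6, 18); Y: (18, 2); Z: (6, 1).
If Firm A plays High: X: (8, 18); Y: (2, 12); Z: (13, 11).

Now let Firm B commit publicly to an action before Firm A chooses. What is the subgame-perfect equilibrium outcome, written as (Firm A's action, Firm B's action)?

(Low, X)

Work backward from Firm A's decision.
- X: Firm A compares 12, 6, 8 and picks Low; Firm B would get 17.
- Y: Firm A compares 6, 18, 2 and picks Mid; Firm B would get 2.
- Z: Firm A compares 17, 6, 13 and picks Low; Firm B would get 15.
Maximizing over 17, 2, 15, Firm B chooses X. Subgame-perfect outcome: (Low, X) with payoffs (12, 17).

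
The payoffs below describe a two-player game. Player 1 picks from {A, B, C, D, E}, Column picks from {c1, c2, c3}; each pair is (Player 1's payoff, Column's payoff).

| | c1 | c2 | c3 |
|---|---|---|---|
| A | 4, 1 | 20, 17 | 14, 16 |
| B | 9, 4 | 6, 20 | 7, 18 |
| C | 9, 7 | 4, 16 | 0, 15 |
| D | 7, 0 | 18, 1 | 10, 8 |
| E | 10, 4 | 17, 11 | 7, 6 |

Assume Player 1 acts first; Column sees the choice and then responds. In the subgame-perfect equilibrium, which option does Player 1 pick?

Backward induction with Player 1 moving first.
- A: BR = c2, leader payoff 20.
- B: BR = c2, leader payoff 6.
- C: BR = c2, leader payoff 4.
- D: BR = c3, leader payoff 10.
- E: BR = c2, leader payoff 17.
Maximizing over 20, 6, 4, 10, 17, Player 1 chooses A. Subgame-perfect outcome: (A, c2) with payoffs (20, 17).

A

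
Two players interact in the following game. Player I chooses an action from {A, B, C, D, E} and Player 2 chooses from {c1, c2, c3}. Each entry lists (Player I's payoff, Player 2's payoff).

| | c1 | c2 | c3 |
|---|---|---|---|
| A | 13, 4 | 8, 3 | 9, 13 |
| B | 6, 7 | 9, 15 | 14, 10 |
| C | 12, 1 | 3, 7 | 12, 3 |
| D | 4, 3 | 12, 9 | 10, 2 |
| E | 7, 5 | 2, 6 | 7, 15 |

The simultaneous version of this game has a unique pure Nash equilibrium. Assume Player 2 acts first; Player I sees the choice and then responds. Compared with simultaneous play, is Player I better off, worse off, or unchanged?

better off

Work backward from Player I's decision.
- c1: Player I compares 13, 6, 12, 4, 7 and picks A; Player 2 would get 4.
- c2: Player I compares 8, 9, 3, 12, 2 and picks D; Player 2 would get 9.
- c3: Player I compares 9, 14, 12, 10, 7 and picks B; Player 2 would get 10.
Player 2's induced payoffs are 4, 9, 10, so Player 2 commits to c3. Subgame-perfect outcome: (B, c3) with payoffs (14, 10).
Now find the simultaneous Nash equilibrium.
Player I's best replies: c1→A; c2→D; c3→B.
Player 2's best replies: A→c3; B→c2; C→c2; D→c2; E→c3.
The unique mutual best reply is (D, c2), giving (12, 9).
Player I earns 14 sequentially versus 12 at the Nash outcome: better off.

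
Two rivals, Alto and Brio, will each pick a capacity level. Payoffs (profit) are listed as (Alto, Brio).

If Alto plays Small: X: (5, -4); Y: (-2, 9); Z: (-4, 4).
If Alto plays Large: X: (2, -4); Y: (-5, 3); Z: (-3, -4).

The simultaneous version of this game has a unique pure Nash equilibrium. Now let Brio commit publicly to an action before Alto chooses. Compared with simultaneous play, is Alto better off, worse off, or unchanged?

Solve by backward induction (Brio leads).
- X: BR = Small, leader payoff -4.
- Y: BR = Small, leader payoff 9.
- Z: BR = Large, leader payoff -4.
Among -4, 9, -4, the best is 9 at Y. Subgame-perfect outcome: (Small, Y) with payoffs (-2, 9).
For the simultaneous game, intersect best replies.
Alto's best replies: X→Small; Y→Small; Z→Large.
Brio's best replies: Small→Y; Large→Y.
The unique mutual best reply is (Small, Y), giving (-2, 9).
Alto earns -2 sequentially versus -2 at the Nash outcome: unchanged.

unchanged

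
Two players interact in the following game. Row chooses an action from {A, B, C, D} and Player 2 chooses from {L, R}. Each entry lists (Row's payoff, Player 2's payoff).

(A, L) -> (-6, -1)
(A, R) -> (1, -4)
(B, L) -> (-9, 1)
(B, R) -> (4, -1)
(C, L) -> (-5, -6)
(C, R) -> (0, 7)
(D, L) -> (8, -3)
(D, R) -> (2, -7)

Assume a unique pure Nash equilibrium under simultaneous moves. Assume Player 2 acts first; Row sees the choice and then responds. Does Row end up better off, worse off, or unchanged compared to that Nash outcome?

Row best-responds to each possible Player 2 move:
- L → Row plays D (best of -6, -9, -5, 8); Player 2 gets -3.
- R → Row plays B (best of 1, 4, 0, 2); Player 2 gets -1.
Among -3, -1, the best is -1 at R. Subgame-perfect outcome: (B, R) with payoffs (4, -1).
For the simultaneous game, intersect best replies.
Row's best replies: L→D; R→B.
Player 2's best replies: A→L; B→L; C→R; D→L.
Only (D, L) has each player best-responding; Nash payoffs (8, -3).
Row earns 4 sequentially versus 8 at the Nash outcome: worse off.

worse off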